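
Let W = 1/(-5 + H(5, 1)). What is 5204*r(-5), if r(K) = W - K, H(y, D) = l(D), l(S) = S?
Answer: 24719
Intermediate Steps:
H(y, D) = D
W = -1/4 (W = 1/(-5 + 1) = 1/(-4) = -1/4 ≈ -0.25000)
r(K) = -1/4 - K
5204*r(-5) = 5204*(-1/4 - 1*(-5)) = 5204*(-1/4 + 5) = 5204*(19/4) = 24719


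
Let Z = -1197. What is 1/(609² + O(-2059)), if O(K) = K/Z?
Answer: 1197/443946616 ≈ 2.6963e-6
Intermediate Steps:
O(K) = -K/1197 (O(K) = K/(-1197) = K*(-1/1197) = -K/1197)
1/(609² + O(-2059)) = 1/(609² - 1/1197*(-2059)) = 1/(370881 + 2059/1197) = 1/(443946616/1197) = 1197/443946616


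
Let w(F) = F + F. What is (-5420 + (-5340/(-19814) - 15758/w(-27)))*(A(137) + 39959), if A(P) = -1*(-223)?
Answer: -18372027929578/89163 ≈ -2.0605e+8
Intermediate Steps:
w(F) = 2*F
A(P) = 223
(-5420 + (-5340/(-19814) - 15758/w(-27)))*(A(137) + 39959) = (-5420 + (-5340/(-19814) - 15758/(2*(-27))))*(223 + 39959) = (-5420 + (-5340*(-1/19814) - 15758/(-54)))*40182 = (-5420 + (2670/9907 - 15758*(-1/54)))*40182 = (-5420 + (2670/9907 + 7879/27))*40182 = (-5420 + 78129343/267489)*40182 = -1371661037/267489*40182 = -18372027929578/89163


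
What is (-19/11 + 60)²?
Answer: 410881/121 ≈ 3395.7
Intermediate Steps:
(-19/11 + 60)² = (641/11)² = 410881/121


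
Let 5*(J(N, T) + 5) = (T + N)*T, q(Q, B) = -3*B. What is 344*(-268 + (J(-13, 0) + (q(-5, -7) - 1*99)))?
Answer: -120744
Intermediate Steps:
J(N, T) = -5 + T*(N + T)/5 (J(N, T) = -5 + ((T + N)*T)/5 = -5 + ((N + T)*T)/5 = -5 + (T*(N + T))/5 = -5 + T*(N + T)/5)
344*(-268 + (J(-13, 0) + (q(-5, -7) - 1*99))) = 344*(-268 + ((-5 + (⅕)*0² + (⅕)*(-13)*0) + (-3*(-7) - 1*99))) = 344*(-268 + ((-5 + (⅕)*0 + 0) + (21 - 99))) = 344*(-268 + ((-5 + 0 + 0) - 78)) = 344*(-268 + (-5 - 78)) = 344*(-268 - 83) = 344*(-351) = -120744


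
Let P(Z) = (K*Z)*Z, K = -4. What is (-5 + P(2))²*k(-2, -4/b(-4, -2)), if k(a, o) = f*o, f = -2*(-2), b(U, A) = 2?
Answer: -3528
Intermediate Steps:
f = 4
P(Z) = -4*Z² (P(Z) = (-4*Z)*Z = -4*Z²)
k(a, o) = 4*o
(-5 + P(2))²*k(-2, -4/b(-4, -2)) = (-5 - 4*2²)²*(4*(-4/2)) = (-5 - 4*4)²*(4*(-4*½)) = (-5 - 16)²*(4*(-2)) = (-21)²*(-8) = 441*(-8) = -3528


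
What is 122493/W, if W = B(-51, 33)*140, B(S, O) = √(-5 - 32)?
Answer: -17499*I*√37/740 ≈ -143.84*I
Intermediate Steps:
B(S, O) = I*√37 (B(S, O) = √(-37) = I*√37)
W = 140*I*√37 (W = (I*√37)*140 = 140*I*√37 ≈ 851.59*I)
122493/W = 122493/((140*I*√37)) = 122493*(-I*√37/5180) = -17499*I*√37/740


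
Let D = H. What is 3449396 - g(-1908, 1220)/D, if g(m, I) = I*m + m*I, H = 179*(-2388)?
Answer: 122870546956/35621 ≈ 3.4494e+6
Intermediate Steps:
H = -427452
D = -427452
g(m, I) = 2*I*m (g(m, I) = I*m + I*m = 2*I*m)
3449396 - g(-1908, 1220)/D = 3449396 - 2*1220*(-1908)/(-427452) = 3449396 - (-4655520)*(-1)/427452 = 3449396 - 1*387960/35621 = 3449396 - 387960/35621 = 122870546956/35621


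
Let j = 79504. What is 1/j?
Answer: 1/79504 ≈ 1.2578e-5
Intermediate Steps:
1/j = 1/79504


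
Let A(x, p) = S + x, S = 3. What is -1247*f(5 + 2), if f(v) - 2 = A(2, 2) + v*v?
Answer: -69832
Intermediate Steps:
A(x, p) = 3 + x
f(v) = 7 + v² (f(v) = 2 + ((3 + 2) + v*v) = 2 + (5 + v²) = 7 + v²)
-1247*f(5 + 2) = -1247*(7 + (5 + 2)²) = -1247*(7 + 7²) = -1247*(7 + 49) = -1247*56 = -69832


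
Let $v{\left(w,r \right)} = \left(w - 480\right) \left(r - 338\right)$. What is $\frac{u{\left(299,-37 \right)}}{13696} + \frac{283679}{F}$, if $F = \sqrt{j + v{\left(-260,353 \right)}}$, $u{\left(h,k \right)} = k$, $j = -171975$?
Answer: $- \frac{37}{13696} - \frac{283679 i \sqrt{7323}}{36615} \approx -0.0027015 - 663.0 i$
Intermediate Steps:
$v{\left(w,r \right)} = \left(-480 + w\right) \left(-338 + r\right)$
$F = 5 i \sqrt{7323}$ ($F = \sqrt{-171975 + \left(162240 - 169440 - -87880 + 353 \left(-260\right)\right)} = \sqrt{-171975 + \left(162240 - 169440 + 87880 - 91780\right)} = \sqrt{-171975 - 11100} = \sqrt{-183075} = 5 i \sqrt{7323} \approx 427.87 i$)
$\frac{u{\left(299,-37 \right)}}{13696} + \frac{283679}{F} = - \frac{37}{13696} + \frac{283679}{5 i \sqrt{7323}} = \left(-37\right) \frac{1}{13696} + 283679 \left(- \frac{i \sqrt{7323}}{36615}\right) = - \frac{37}{13696} - \frac{283679 i \sqrt{7323}}{36615}$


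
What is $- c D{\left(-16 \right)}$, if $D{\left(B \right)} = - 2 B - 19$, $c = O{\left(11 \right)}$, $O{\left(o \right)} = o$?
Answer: $-143$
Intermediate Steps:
$c = 11$
$D{\left(B \right)} = -19 - 2 B$
$- c D{\left(-16 \right)} = - 11 \left(-19 - -32\right) = - 11 \left(-19 + 32\right) = - 11 \cdot 13 = \left(-1\right) 143 = -143$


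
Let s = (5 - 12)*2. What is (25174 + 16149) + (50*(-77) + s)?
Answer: 37459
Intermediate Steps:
s = -14 (s = -7*2 = -14)
(25174 + 16149) + (50*(-77) + s) = (25174 + 16149) + (50*(-77) - 14) = 41323 + (-3850 - 14) = 41323 - 3864 = 37459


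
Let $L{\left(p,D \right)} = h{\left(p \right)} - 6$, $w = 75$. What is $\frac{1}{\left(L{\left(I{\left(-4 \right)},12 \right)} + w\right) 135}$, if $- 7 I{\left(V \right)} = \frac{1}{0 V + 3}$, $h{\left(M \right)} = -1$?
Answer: $\frac{1}{9180} \approx 0.00010893$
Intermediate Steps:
$I{\left(V \right)} = - \frac{1}{21}$ ($I{\left(V \right)} = - \frac{1}{7 \left(0 V + 3\right)} = - \frac{1}{7 \left(0 + 3\right)} = - \frac{1}{7 \cdot 3} = \left(- \frac{1}{7}\right) \frac{1}{3} = - \frac{1}{21}$)
$L{\left(p,D \right)} = -7$ ($L{\left(p,D \right)} = -1 - 6 = -7$)
$\frac{1}{\left(L{\left(I{\left(-4 \right)},12 \right)} + w\right) 135} = \frac{1}{\left(-7 + 75\right) 135} = \frac{1}{68 \cdot 135} = \frac{1}{9180}$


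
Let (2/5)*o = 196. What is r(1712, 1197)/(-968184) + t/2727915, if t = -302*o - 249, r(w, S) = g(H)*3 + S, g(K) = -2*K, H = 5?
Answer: -16299602549/293458184040 ≈ -0.055543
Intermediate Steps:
o = 490 (o = (5/2)*196 = 490)
r(w, S) = -30 + S (r(w, S) = -2*5*3 + S = -10*3 + S = -30 + S)
t = -148229 (t = -302*490 - 249 = -147980 - 249 = -148229)
r(1712, 1197)/(-968184) + t/2727915 = (-30 + 1197)/(-968184) - 148229/2727915 = 1167*(-1/968184) - 148229*1/2727915 = -389/322728 - 148229/2727915 = -16299602549/293458184040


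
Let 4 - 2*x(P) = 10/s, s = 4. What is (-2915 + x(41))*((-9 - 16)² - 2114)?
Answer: 17357273/4 ≈ 4.3393e+6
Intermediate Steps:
x(P) = ¾ (x(P) = 2 - 10/(2*4) = 2 - 10/8 = 2 - ½*5/2 = 2 - 5/4 = ¾)
(-2915 + x(41))*((-9 - 16)² - 2114) = (-2915 + ¾)*((-9 - 16)² - 2114) = -11657*((-25)² - 2114)/4 = -11657*(625 - 2114)/4 = -11657/4*(-1489) = 17357273/4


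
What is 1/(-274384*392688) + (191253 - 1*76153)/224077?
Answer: 12401714712275123/24143692681430784 ≈ 0.51366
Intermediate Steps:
1/(-274384*392688) + (191253 - 1*76153)/224077 = -1/274384*1/392688 + (191253 - 76153)*(1/224077) = -1/107747304192 + 115100*(1/224077) = -1/107747304192 + 115100/224077 = 12401714712275123/24143692681430784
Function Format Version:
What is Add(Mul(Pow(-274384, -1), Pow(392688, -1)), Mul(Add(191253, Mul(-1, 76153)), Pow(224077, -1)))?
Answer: Rational(12401714712275123, 24143692681430784) ≈ 0.51366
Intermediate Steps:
Add(Mul(Pow(-274384, -1), Pow(392688, -1)), Mul(Add(191253, Mul(-1, 76153)), Pow(224077, -1))) = Add(Mul(Rational(-1, 274384), Rational(1, 392688)), Mul(Add(191253, -76153), Rational(1, 224077))) = Add(Rational(-1, 107747304192), Mul(115100, Rational(1, 224077))) = Add(Rational(-1, 107747304192), Rational(115100, 224077)) = Rational(12401714712275123, 24143692681430784)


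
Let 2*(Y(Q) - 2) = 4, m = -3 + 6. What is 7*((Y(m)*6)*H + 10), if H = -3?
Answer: -434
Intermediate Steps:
m = 3
Y(Q) = 4 (Y(Q) = 2 + (1/2)*4 = 2 + 2 = 4)
7*((Y(m)*6)*H + 10) = 7*((4*6)*(-3) + 10) = 7*(24*(-3) + 10) = 7*(-72 + 10) = 7*(-62) = -434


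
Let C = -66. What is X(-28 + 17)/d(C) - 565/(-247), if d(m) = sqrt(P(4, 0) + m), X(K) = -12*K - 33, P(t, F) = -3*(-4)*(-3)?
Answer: 565/247 - 33*I*sqrt(102)/34 ≈ 2.2874 - 9.8025*I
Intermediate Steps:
P(t, F) = -36 (P(t, F) = 12*(-3) = -36)
X(K) = -33 - 12*K
d(m) = sqrt(-36 + m)
X(-28 + 17)/d(C) - 565/(-247) = (-33 - 12*(-28 + 17))/(sqrt(-36 - 66)) - 565/(-247) = (-33 - 12*(-11))/(sqrt(-102)) - 565*(-1/247) = (-33 + 132)/((I*sqrt(102))) + 565/247 = 99*(-I*sqrt(102)/102) + 565/247 = -33*I*sqrt(102)/34 + 565/247 = 565/247 - 33*I*sqrt(102)/34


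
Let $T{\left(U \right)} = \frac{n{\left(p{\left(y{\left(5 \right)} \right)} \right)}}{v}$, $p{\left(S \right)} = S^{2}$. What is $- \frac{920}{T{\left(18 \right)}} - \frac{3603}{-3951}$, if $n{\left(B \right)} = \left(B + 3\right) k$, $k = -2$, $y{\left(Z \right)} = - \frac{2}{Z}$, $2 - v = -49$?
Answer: $\frac{772515379}{104043} \approx 7425.0$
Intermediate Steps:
$v = 51$ ($v = 2 - -49 = 2 + 49 = 51$)
$n{\left(B \right)} = -6 - 2 B$ ($n{\left(B \right)} = \left(B + 3\right) \left(-2\right) = \left(3 + B\right) \left(-2\right) = -6 - 2 B$)
$T{\left(U \right)} = - \frac{158}{1275}$ ($T{\left(U \right)} = \frac{-6 - 2 \left(- \frac{2}{5}\right)^{2}}{51} = \left(-6 - 2 \left(\left(-2\right) \frac{1}{5}\right)^{2}\right) \frac{1}{51} = \left(-6 - 2 \left(- \frac{2}{5}\right)^{2}\right) \frac{1}{51} = \left(-6 - \frac{8}{25}\right) \frac{1}{51} = \left(- \frac{158}{25}\right) \frac{1}{51} = - \frac{158}{1275}$)
$- \frac{920}{T{\left(18 \right)}} - \frac{3603}{-3951} = - \frac{920}{- \frac{158}{1275}} - \frac{3603}{-3951} = \left(-920\right) \left(- \frac{1275}{158}\right) - - \frac{1201}{1317} = \frac{586500}{79} + \frac{1201}{1317} = \frac{772515379}{104043}$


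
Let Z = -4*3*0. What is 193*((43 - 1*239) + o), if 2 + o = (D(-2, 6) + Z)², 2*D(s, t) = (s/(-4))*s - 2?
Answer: -151119/4 ≈ -37780.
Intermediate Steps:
D(s, t) = -1 - s²/8 (D(s, t) = ((s/(-4))*s - 2)/2 = ((s*(-¼))*s - 2)/2 = ((-s/4)*s - 2)/2 = (-s²/4 - 2)/2 = (-2 - s²/4)/2 = -1 - s²/8)
Z = 0 (Z = -12*0 = 0)
o = ¼ (o = -2 + ((-1 - ⅛*(-2)²) + 0)² = -2 + ((-1 - ⅛*4) + 0)² = -2 + ((-1 - ½) + 0)² = -2 + (-3/2 + 0)² = -2 + (-3/2)² = -2 + 9/4 = ¼ ≈ 0.25000)
193*((43 - 1*239) + o) = 193*((43 - 1*239) + ¼) = 193*((43 - 239) + ¼) = 193*(-196 + ¼) = 193*(-783/4) = -151119/4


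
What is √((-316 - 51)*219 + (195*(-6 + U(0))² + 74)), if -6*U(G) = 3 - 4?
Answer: I*√2651889/6 ≈ 271.41*I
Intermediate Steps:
U(G) = ⅙ (U(G) = -(3 - 4)/6 = -⅙*(-1) = ⅙)
√((-316 - 51)*219 + (195*(-6 + U(0))² + 74)) = √((-316 - 51)*219 + (195*(-6 + ⅙)² + 74)) = √(-367*219 + (195*(-35/6)² + 74)) = √(-80373 + (195*(1225/36) + 74)) = √(-80373 + (79625/12 + 74)) = √(-80373 + 80513/12) = √(-883963/12) = I*√2651889/6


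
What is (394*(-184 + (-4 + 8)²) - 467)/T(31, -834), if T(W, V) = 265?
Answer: -66659/265 ≈ -251.54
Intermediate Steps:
(394*(-184 + (-4 + 8)²) - 467)/T(31, -834) = (394*(-184 + (-4 + 8)²) - 467)/265 = (394*(-184 + 4²) - 467)*(1/265) = (394*(-184 + 16) - 467)*(1/265) = (394*(-168) - 467)*(1/265) = (-66192 - 467)*(1/265) = -66659*1/265 = -66659/265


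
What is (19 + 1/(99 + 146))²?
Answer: 21678336/60025 ≈ 361.16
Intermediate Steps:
(19 + 1/(99 + 146))² = (19 + 1/245)² = (4656/245)² = 21678336/60025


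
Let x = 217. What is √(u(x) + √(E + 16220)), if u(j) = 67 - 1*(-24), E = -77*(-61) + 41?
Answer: √(91 + √20958) ≈ 15.355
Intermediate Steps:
E = 4738 (E = 4697 + 41 = 4738)
u(j) = 91 (u(j) = 67 + 24 = 91)
√(u(x) + √(E + 16220)) = √(91 + √(4738 + 16220)) = √(91 + √20958)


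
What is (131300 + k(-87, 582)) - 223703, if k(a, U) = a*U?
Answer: -143037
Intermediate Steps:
k(a, U) = U*a
(131300 + k(-87, 582)) - 223703 = (131300 + 582*(-87)) - 223703 = (131300 - 50634) - 223703 = 80666 - 223703 = -143037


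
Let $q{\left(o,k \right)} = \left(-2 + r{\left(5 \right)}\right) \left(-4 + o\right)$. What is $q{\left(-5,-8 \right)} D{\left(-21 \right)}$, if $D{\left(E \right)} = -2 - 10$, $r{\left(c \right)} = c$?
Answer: $324$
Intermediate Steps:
$D{\left(E \right)} = -12$
$q{\left(o,k \right)} = -12 + 3 o$ ($q{\left(o,k \right)} = \left(-2 + 5\right) \left(-4 + o\right) = 3 \left(-4 + o\right) = -12 + 3 o$)
$q{\left(-5,-8 \right)} D{\left(-21 \right)} = \left(-12 + 3 \left(-5\right)\right) \left(-12\right) = \left(-12 - 15\right) \left(-12\right) = \left(-27\right) \left(-12\right) = 324$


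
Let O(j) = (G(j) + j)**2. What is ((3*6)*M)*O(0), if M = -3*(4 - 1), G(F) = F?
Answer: 0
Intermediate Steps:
O(j) = 4*j**2 (O(j) = (j + j)**2 = (2*j)**2 = 4*j**2)
M = -9 (M = -3*3 = -9)
((3*6)*M)*O(0) = ((3*6)*(-9))*(4*0**2) = (18*(-9))*(4*0) = -162*0 = 0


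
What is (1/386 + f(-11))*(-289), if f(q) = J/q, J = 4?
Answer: 443037/4246 ≈ 104.34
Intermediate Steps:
f(q) = 4/q
(1/386 + f(-11))*(-289) = (1/386 + 4/(-11))*(-289) = (1/386 + 4*(-1/11))*(-289) = (1/386 - 4/11)*(-289) = -1533/4246*(-289) = 443037/4246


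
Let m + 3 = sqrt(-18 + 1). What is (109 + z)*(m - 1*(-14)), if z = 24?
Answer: 1463 + 133*I*sqrt(17) ≈ 1463.0 + 548.37*I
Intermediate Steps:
m = -3 + I*sqrt(17) (m = -3 + sqrt(-18 + 1) = -3 + sqrt(-17) = -3 + I*sqrt(17) ≈ -3.0 + 4.1231*I)
(109 + z)*(m - 1*(-14)) = (109 + 24)*((-3 + I*sqrt(17)) - 1*(-14)) = 133*((-3 + I*sqrt(17)) + 14) = 133*(11 + I*sqrt(17)) = 1463 + 133*I*sqrt(17)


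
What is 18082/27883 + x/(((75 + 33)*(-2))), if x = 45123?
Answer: -418086299/2007576 ≈ -208.25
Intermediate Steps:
18082/27883 + x/(((75 + 33)*(-2))) = 18082/27883 + 45123/(((75 + 33)*(-2))) = 18082*(1/27883) + 45123/((108*(-2))) = 18082/27883 + 45123/(-216) = 18082/27883 + 45123*(-1/216) = 18082/27883 - 15041/72 = -418086299/2007576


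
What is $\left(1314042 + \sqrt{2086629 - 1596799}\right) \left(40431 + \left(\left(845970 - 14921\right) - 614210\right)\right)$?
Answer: $338063585340 + 257270 \sqrt{489830} \approx 3.3824 \cdot 10^{11}$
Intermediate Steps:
$\left(1314042 + \sqrt{2086629 - 1596799}\right) \left(40431 + \left(\left(845970 - 14921\right) - 614210\right)\right) = \left(1314042 + \sqrt{489830}\right) \left(40431 + \left(831049 - 614210\right)\right) = \left(1314042 + \sqrt{489830}\right) \left(40431 + 216839\right) = \left(1314042 + \sqrt{489830}\right) 257270 = 338063585340 + 257270 \sqrt{489830}$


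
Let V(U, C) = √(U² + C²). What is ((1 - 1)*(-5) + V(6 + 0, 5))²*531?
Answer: 32391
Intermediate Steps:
V(U, C) = √(C² + U²)
((1 - 1)*(-5) + V(6 + 0, 5))²*531 = ((1 - 1)*(-5) + √(5² + (6 + 0)²))²*531 = (0*(-5) + √(25 + 6²))²*531 = (0 + √(25 + 36))²*531 = (0 + √61)²*531 = (√61)²*531 = 61*531 = 32391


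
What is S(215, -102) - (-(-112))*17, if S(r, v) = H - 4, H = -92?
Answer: -2000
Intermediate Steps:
S(r, v) = -96 (S(r, v) = -92 - 4 = -96)
S(215, -102) - (-(-112))*17 = -96 - (-(-112))*17 = -96 - (-16*(-7))*17 = -96 - 112*17 = -96 - 1*1904 = -96 - 1904 = -2000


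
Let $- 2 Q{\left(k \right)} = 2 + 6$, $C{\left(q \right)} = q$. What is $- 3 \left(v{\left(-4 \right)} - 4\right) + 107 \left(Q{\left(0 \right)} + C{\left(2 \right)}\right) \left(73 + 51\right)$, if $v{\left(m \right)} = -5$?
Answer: $-26509$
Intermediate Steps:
$Q{\left(k \right)} = -4$ ($Q{\left(k \right)} = - \frac{2 + 6}{2} = \left(- \frac{1}{2}\right) 8 = -4$)
$- 3 \left(v{\left(-4 \right)} - 4\right) + 107 \left(Q{\left(0 \right)} + C{\left(2 \right)}\right) \left(73 + 51\right) = - 3 \left(-5 - 4\right) + 107 \left(-4 + 2\right) \left(73 + 51\right) = \left(-3\right) \left(-9\right) + 107 \left(\left(-2\right) 124\right) = 27 + 107 \left(-248\right) = 27 - 26536 = -26509$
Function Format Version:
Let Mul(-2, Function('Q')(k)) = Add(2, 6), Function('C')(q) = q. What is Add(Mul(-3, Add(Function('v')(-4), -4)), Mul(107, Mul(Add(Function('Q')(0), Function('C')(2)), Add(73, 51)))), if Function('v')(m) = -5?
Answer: -26509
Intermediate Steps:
Function('Q')(k) = -4 (Function('Q')(k) = Mul(Rational(-1, 2), Add(2, 6)) = Mul(Rational(-1, 2), 8) = -4)
Add(Mul(-3, Add(Function('v')(-4), -4)), Mul(107, Mul(Add(Function('Q')(0), Function('C')(2)), Add(73, 51)))) = Add(Mul(-3, Add(-5, -4)), Mul(107, Mul(Add(-4, 2), Add(73, 51)))) = Add(Mul(-3, -9), Mul(107, Mul(-2, 124))) = Add(27, Mul(107, -248)) = Add(27, -26536) = -26509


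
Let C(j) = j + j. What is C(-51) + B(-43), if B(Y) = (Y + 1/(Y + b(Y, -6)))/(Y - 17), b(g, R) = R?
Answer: -74443/735 ≈ -101.28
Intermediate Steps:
C(j) = 2*j
B(Y) = (Y + 1/(-6 + Y))/(-17 + Y) (B(Y) = (Y + 1/(Y - 6))/(Y - 17) = (Y + 1/(-6 + Y))/(-17 + Y))
C(-51) + B(-43) = 2*(-51) + (1 + (-43)**2 - 6*(-43))/(102 + (-43)**2 - 23*(-43)) = -102 + (1 + 1849 + 258)/(102 + 1849 + 989) = -102 + 2108/2940 = -102 + (1/2940)*2108 = -102 + 527/735 = -74443/735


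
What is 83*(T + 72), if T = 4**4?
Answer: 27224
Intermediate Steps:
T = 256
83*(T + 72) = 83*(256 + 72) = 83*328 = 27224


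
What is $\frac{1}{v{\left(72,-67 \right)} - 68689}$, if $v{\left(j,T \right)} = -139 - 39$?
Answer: $- \frac{1}{68867} \approx -1.4521 \cdot 10^{-5}$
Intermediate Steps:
$v{\left(j,T \right)} = -178$ ($v{\left(j,T \right)} = -139 - 39 = -178$)
$\frac{1}{v{\left(72,-67 \right)} - 68689} = \frac{1}{-178 - 68689} = \frac{1}{-68867} = - \frac{1}{68867}$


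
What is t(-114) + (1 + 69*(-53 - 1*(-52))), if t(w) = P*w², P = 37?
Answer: 480784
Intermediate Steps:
t(w) = 37*w²
t(-114) + (1 + 69*(-53 - 1*(-52))) = 37*(-114)² + (1 + 69*(-53 - 1*(-52))) = 37*12996 + (1 + 69*(-53 + 52)) = 480852 + (1 + 69*(-1)) = 480852 + (1 - 69) = 480852 - 68 = 480784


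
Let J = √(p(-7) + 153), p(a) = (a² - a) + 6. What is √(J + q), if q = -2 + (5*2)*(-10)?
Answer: √(-102 + √215) ≈ 9.3454*I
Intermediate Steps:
p(a) = 6 + a² - a
J = √215 (J = √((6 + (-7)² - 1*(-7)) + 153) = √((6 + 49 + 7) + 153) = √(62 + 153) = √215 ≈ 14.663)
q = -102 (q = -2 + 10*(-10) = -2 - 100 = -102)
√(J + q) = √(√215 - 102) = √(-102 + √215)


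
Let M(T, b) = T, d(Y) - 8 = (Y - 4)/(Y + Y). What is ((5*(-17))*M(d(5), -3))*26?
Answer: -17901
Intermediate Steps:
d(Y) = 8 + (-4 + Y)/(2*Y) (d(Y) = 8 + (Y - 4)/(Y + Y) = 8 + (-4 + Y)/((2*Y)) = 8 + (-4 + Y)*(1/(2*Y)) = 8 + (-4 + Y)/(2*Y))
((5*(-17))*M(d(5), -3))*26 = ((5*(-17))*(17/2 - 2/5))*26 = -85*(17/2 - 2*⅕)*26 = -85*(17/2 - ⅖)*26 = -85*81/10*26 = -1377/2*26 = -17901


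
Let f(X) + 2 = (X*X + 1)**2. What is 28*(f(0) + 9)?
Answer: 224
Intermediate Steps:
f(X) = -2 + (1 + X**2)**2 (f(X) = -2 + (X*X + 1)**2 = -2 + (X**2 + 1)**2 = -2 + (1 + X**2)**2)
28*(f(0) + 9) = 28*((-2 + (1 + 0**2)**2) + 9) = 28*((-2 + (1 + 0)**2) + 9) = 28*((-2 + 1**2) + 9) = 28*((-2 + 1) + 9) = 28*(-1 + 9) = 28*8 = 224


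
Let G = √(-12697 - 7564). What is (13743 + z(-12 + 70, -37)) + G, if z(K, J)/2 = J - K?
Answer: 13553 + I*√20261 ≈ 13553.0 + 142.34*I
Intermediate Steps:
G = I*√20261 (G = √(-20261) = I*√20261 ≈ 142.34*I)
z(K, J) = -2*K + 2*J (z(K, J) = 2*(J - K) = -2*K + 2*J)
(13743 + z(-12 + 70, -37)) + G = (13743 + (-2*(-12 + 70) + 2*(-37))) + I*√20261 = (13743 + (-2*58 - 74)) + I*√20261 = (13743 + (-116 - 74)) + I*√20261 = (13743 - 190) + I*√20261 = 13553 + I*√20261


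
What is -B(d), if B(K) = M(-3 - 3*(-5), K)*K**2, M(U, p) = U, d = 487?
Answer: -2846028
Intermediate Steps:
B(K) = 12*K**2 (B(K) = (-3 - 3*(-5))*K**2 = (-3 + 15)*K**2 = 12*K**2)
-B(d) = -12*487**2 = -12*237169 = -1*2846028 = -2846028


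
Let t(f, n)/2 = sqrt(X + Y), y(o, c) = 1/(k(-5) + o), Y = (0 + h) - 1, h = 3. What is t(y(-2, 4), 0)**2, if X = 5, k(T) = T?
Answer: 28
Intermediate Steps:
Y = 2 (Y = (0 + 3) - 1 = 3 - 1 = 2)
y(o, c) = 1/(-5 + o)
t(f, n) = 2*sqrt(7) (t(f, n) = 2*sqrt(5 + 2) = 2*sqrt(7))
t(y(-2, 4), 0)**2 = (2*sqrt(7))**2 = 28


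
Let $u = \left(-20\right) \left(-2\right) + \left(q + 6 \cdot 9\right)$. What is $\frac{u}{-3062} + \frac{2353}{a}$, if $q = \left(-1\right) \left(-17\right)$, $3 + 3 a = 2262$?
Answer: $\frac{7121303}{2305686} \approx 3.0886$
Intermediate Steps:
$a = 753$ ($a = -1 + \frac{1}{3} \cdot 2262 = -1 + 754 = 753$)
$q = 17$
$u = 111$ ($u = \left(-20\right) \left(-2\right) + \left(17 + 6 \cdot 9\right) = 40 + \left(17 + 54\right) = 40 + 71 = 111$)
$\frac{u}{-3062} + \frac{2353}{a} = \frac{111}{-3062} + \frac{2353}{753} = 111 \left(- \frac{1}{3062}\right) + 2353 \cdot \frac{1}{753} = - \frac{111}{3062} + \frac{2353}{753} = \frac{7121303}{2305686}$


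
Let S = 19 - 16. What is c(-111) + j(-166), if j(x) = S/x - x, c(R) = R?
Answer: 9127/166 ≈ 54.982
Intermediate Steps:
S = 3
j(x) = -x + 3/x (j(x) = 3/x - x = -x + 3/x)
c(-111) + j(-166) = -111 + (-1*(-166) + 3/(-166)) = -111 + (166 + 3*(-1/166)) = -111 + (166 - 3/166) = -111 + 27553/166 = 9127/166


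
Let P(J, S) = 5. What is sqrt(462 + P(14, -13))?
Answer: sqrt(467) ≈ 21.610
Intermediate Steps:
sqrt(462 + P(14, -13)) = sqrt(462 + 5) = sqrt(467)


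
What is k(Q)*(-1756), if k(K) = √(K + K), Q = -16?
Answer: -7024*I*√2 ≈ -9933.4*I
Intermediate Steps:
k(K) = √2*√K (k(K) = √(2*K) = √2*√K)
k(Q)*(-1756) = (√2*√(-16))*(-1756) = (√2*(4*I))*(-1756) = (4*I*√2)*(-1756) = -7024*I*√2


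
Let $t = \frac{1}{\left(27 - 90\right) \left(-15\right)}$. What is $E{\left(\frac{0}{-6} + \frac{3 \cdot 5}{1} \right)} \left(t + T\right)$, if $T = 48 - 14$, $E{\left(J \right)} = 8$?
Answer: $\frac{257048}{945} \approx 272.01$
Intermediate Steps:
$T = 34$ ($T = 48 - 14 = 34$)
$t = \frac{1}{945}$ ($t = \frac{1}{-63} \left(- \frac{1}{15}\right) = \left(- \frac{1}{63}\right) \left(- \frac{1}{15}\right) = \frac{1}{945} \approx 0.0010582$)
$E{\left(\frac{0}{-6} + \frac{3 \cdot 5}{1} \right)} \left(t + T\right) = 8 \left(\frac{1}{945} + 34\right) = 8 \cdot \frac{32131}{945} = \frac{257048}{945}$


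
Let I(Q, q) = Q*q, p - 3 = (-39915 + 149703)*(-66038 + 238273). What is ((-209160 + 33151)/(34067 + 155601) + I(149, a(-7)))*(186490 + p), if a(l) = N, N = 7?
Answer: 3737423948059142195/189668 ≈ 1.9705e+13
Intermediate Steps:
p = 18909336183 (p = 3 + (-39915 + 149703)*(-66038 + 238273) = 3 + 109788*172235 = 3 + 18909336180 = 18909336183)
a(l) = 7
((-209160 + 33151)/(34067 + 155601) + I(149, a(-7)))*(186490 + p) = ((-209160 + 33151)/(34067 + 155601) + 149*7)*(186490 + 18909336183) = (-176009/189668 + 1043)*18909522673 = (197647715/189668)*18909522673 = 3737423948059142195/189668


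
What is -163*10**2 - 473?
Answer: -16773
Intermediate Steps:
-163*10**2 - 473 = -163*100 - 473 = -16300 - 473 = -16773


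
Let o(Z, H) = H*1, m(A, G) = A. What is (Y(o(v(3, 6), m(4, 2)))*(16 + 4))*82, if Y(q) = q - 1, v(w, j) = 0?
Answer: 4920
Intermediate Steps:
o(Z, H) = H
Y(q) = -1 + q
(Y(o(v(3, 6), m(4, 2)))*(16 + 4))*82 = ((-1 + 4)*(16 + 4))*82 = (3*20)*82 = 60*82 = 4920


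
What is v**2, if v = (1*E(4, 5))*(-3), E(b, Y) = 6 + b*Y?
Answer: 6084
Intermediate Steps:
E(b, Y) = 6 + Y*b
v = -78 (v = (1*(6 + 5*4))*(-3) = (1*(6 + 20))*(-3) = (1*26)*(-3) = 26*(-3) = -78)
v**2 = (-78)**2 = 6084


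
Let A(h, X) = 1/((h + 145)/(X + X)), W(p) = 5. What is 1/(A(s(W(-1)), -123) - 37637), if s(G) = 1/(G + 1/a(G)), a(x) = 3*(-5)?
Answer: -10745/404427769 ≈ -2.6568e-5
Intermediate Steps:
a(x) = -15
s(G) = 1/(-1/15 + G) (s(G) = 1/(G + 1/(-15)) = 1/(G - 1/15) = 1/(-1/15 + G))
A(h, X) = 2*X/(145 + h) (A(h, X) = 1/((145 + h)/((2*X))) = 1/((145 + h)*(1/(2*X))) = 1/((145 + h)/(2*X)) = 2*X/(145 + h))
1/(A(s(W(-1)), -123) - 37637) = 1/(2*(-123)/(145 + 15/(-1 + 15*5)) - 37637) = 1/(2*(-123)/(145 + 15/(-1 + 75)) - 37637) = 1/(2*(-123)/(145 + 15/74) - 37637) = 1/(2*(-123)/(10745/74) - 37637) = 1/(2*(-123)*(74/10745) - 37637) = 1/(-18204/10745 - 37637) = 1/(-404427769/10745) = -10745/404427769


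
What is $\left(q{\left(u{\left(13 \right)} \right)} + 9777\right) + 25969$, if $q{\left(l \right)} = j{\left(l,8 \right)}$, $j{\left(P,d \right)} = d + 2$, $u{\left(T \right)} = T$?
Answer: $35756$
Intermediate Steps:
$j{\left(P,d \right)} = 2 + d$
$q{\left(l \right)} = 10$ ($q{\left(l \right)} = 2 + 8 = 10$)
$\left(q{\left(u{\left(13 \right)} \right)} + 9777\right) + 25969 = \left(10 + 9777\right) + 25969 = 9787 + 25969 = 35756$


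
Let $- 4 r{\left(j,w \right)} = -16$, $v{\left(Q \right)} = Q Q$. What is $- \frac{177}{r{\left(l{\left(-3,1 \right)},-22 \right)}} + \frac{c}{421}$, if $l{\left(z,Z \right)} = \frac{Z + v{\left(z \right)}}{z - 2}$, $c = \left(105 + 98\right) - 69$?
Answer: $- \frac{73981}{1684} \approx -43.932$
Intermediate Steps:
$c = 134$ ($c = 203 - 69 = 134$)
$v{\left(Q \right)} = Q^{2}$
$l{\left(z,Z \right)} = \frac{Z + z^{2}}{-2 + z}$ ($l{\left(z,Z \right)} = \frac{Z + z^{2}}{z - 2} = \frac{Z + z^{2}}{-2 + z}$)
$r{\left(j,w \right)} = 4$ ($r{\left(j,w \right)} = \left(- \frac{1}{4}\right) \left(-16\right) = 4$)
$- \frac{177}{r{\left(l{\left(-3,1 \right)},-22 \right)}} + \frac{c}{421} = - \frac{177}{4} + \frac{134}{421} = - \frac{73981}{1684}$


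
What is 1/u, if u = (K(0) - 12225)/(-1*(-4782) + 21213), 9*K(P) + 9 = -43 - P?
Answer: -233955/110077 ≈ -2.1254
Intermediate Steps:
K(P) = -52/9 - P/9 (K(P) = -1 + (-43 - P)/9 = -1 + (-43/9 - P/9) = -52/9 - P/9)
u = -110077/233955 (u = ((-52/9 - ⅑*0) - 12225)/(-1*(-4782) + 21213) = ((-52/9 + 0) - 12225)/(4782 + 21213) = (-52/9 - 12225)/25995 = -110077/9*1/25995 = -110077/233955 ≈ -0.47050)
1/u = 1/(-110077/233955) = -233955/110077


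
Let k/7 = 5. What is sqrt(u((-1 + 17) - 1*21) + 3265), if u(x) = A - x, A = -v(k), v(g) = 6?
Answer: 8*sqrt(51) ≈ 57.131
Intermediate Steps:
k = 35 (k = 7*5 = 35)
A = -6 (A = -1*6 = -6)
u(x) = -6 - x
sqrt(u((-1 + 17) - 1*21) + 3265) = sqrt((-6 - ((-1 + 17) - 1*21)) + 3265) = sqrt((-6 - (16 - 21)) + 3265) = sqrt((-6 - 1*(-5)) + 3265) = sqrt((-6 + 5) + 3265) = sqrt(-1 + 3265) = sqrt(3264) = 8*sqrt(51)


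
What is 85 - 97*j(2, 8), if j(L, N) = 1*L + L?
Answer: -303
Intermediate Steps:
j(L, N) = 2*L (j(L, N) = L + L = 2*L)
85 - 97*j(2, 8) = 85 - 194*2 = 85 - 97*4 = 85 - 388 = -303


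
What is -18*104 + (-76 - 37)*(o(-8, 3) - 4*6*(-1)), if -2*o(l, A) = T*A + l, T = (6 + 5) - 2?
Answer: -7021/2 ≈ -3510.5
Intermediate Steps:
T = 9 (T = 11 - 2 = 9)
o(l, A) = -9*A/2 - l/2 (o(l, A) = -(9*A + l)/2 = -(l + 9*A)/2 = -9*A/2 - l/2)
-18*104 + (-76 - 37)*(o(-8, 3) - 4*6*(-1)) = -18*104 + (-76 - 37)*((-9/2*3 - 1/2*(-8)) - 4*6*(-1)) = -1872 - 113*((-27/2 + 4) - 24*(-1)) = -1872 - 113*(-19/2 + 24) = -1872 - 113*29/2 = -1872 - 3277/2 = -7021/2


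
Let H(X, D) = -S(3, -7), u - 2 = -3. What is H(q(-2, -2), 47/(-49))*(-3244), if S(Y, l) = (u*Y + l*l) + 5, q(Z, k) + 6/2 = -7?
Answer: 165444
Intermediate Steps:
u = -1 (u = 2 - 3 = -1)
q(Z, k) = -10 (q(Z, k) = -3 - 7 = -10)
S(Y, l) = 5 + l² - Y (S(Y, l) = (-Y + l*l) + 5 = (-Y + l²) + 5 = (l² - Y) + 5 = 5 + l² - Y)
H(X, D) = -51 (H(X, D) = -(5 + (-7)² - 1*3) = -(5 + 49 - 3) = -1*51 = -51)
H(q(-2, -2), 47/(-49))*(-3244) = -51*(-3244) = 165444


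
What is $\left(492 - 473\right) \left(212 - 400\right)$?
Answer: $-3572$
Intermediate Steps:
$\left(492 - 473\right) \left(212 - 400\right) = 19 \left(-188\right) = -3572$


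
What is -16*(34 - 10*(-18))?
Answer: -3424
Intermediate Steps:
-16*(34 - 10*(-18)) = -16*(34 + 180) = -16*214 = -3424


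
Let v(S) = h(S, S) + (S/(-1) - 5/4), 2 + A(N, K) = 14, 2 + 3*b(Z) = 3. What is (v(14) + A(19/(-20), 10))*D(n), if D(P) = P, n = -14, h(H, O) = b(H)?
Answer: 245/6 ≈ 40.833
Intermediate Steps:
b(Z) = 1/3 (b(Z) = -2/3 + (1/3)*3 = -2/3 + 1 = 1/3)
A(N, K) = 12 (A(N, K) = -2 + 14 = 12)
h(H, O) = 1/3
v(S) = -11/12 - S (v(S) = 1/3 + (S/(-1) - 5/4) = 1/3 + (S*(-1) - 5*1/4) = 1/3 + (-S - 5/4) = 1/3 + (-5/4 - S) = -11/12 - S)
(v(14) + A(19/(-20), 10))*D(n) = ((-11/12 - 1*14) + 12)*(-14) = ((-11/12 - 14) + 12)*(-14) = (-179/12 + 12)*(-14) = -35/12*(-14) = 245/6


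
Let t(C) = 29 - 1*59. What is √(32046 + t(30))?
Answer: 4*√2001 ≈ 178.93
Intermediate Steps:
t(C) = -30 (t(C) = 29 - 59 = -30)
√(32046 + t(30)) = √(32046 - 30) = √32016 = 4*√2001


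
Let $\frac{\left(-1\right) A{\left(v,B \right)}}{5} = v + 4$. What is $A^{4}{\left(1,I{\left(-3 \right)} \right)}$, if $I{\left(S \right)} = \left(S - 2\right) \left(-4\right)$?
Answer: $390625$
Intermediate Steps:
$I{\left(S \right)} = 8 - 4 S$ ($I{\left(S \right)} = \left(-2 + S\right) \left(-4\right) = 8 - 4 S$)
$A{\left(v,B \right)} = -20 - 5 v$ ($A{\left(v,B \right)} = - 5 \left(v + 4\right) = - 5 \left(4 + v\right) = -20 - 5 v$)
$A^{4}{\left(1,I{\left(-3 \right)} \right)} = \left(-20 - 5\right)^{4} = \left(-25\right)^{4} = 390625$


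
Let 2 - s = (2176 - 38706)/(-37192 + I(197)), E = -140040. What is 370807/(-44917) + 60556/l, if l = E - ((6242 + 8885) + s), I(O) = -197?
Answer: -2252963291011705/260589443586487 ≈ -8.6456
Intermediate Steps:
s = 38248/37389 (s = 2 - (2176 - 38706)/(-37192 - 197) = 2 - (-36530)/(-37389) = 2 - (-36530)*(-1)/37389 = 2 - 1*36530/37389 = 2 - 36530/37389 = 38248/37389 ≈ 1.0230)
l = -5801577211/37389 (l = -140040 - ((6242 + 8885) + 38248/37389) = -140040 - (15127 + 38248/37389) = -140040 - 1*565621651/37389 = -140040 - 565621651/37389 = -5801577211/37389 ≈ -1.5517e+5)
370807/(-44917) + 60556/l = 370807/(-44917) + 60556/(-5801577211/37389) = 370807*(-1/44917) + 60556*(-37389/5801577211) = -370807/44917 - 2264128284/5801577211 = -2252963291011705/260589443586487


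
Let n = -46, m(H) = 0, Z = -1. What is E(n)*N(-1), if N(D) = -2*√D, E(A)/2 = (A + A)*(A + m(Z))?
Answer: -16928*I ≈ -16928.0*I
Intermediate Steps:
E(A) = 4*A² (E(A) = 2*((A + A)*(A + 0)) = 2*((2*A)*A) = 2*(2*A²) = 4*A²)
E(n)*N(-1) = (4*(-46)²)*(-2*I) = (4*2116)*(-2*I) = 8464*(-2*I) = -16928*I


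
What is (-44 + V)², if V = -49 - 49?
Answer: 20164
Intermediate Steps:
V = -98
(-44 + V)² = (-44 - 98)² = (-142)² = 20164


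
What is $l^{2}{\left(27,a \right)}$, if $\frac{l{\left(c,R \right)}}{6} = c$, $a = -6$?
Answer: $26244$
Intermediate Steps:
$l{\left(c,R \right)} = 6 c$
$l^{2}{\left(27,a \right)} = \left(6 \cdot 27\right)^{2} = 162^{2} = 26244$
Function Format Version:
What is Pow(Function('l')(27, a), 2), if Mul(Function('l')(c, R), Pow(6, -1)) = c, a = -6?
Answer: 26244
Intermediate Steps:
Function('l')(c, R) = Mul(6, c)
Pow(Function('l')(27, a), 2) = Pow(Mul(6, 27), 2) = Pow(162, 2) = 26244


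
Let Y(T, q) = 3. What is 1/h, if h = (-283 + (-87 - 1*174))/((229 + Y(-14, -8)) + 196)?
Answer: -107/136 ≈ -0.78677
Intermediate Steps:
h = -136/107 (h = (-283 + (-87 - 1*174))/((229 + 3) + 196) = (-283 + (-87 - 174))/(232 + 196) = (-283 - 261)/428 = -544*1/428 = -136/107 ≈ -1.2710)
1/h = 1/(-136/107) = -107/136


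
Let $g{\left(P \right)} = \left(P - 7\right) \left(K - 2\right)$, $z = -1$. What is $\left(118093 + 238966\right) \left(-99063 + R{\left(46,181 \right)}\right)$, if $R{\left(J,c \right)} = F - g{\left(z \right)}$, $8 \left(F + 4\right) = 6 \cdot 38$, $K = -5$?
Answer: $- \frac{70765166151}{2} \approx -3.5383 \cdot 10^{10}$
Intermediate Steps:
$g{\left(P \right)} = 49 - 7 P$ ($g{\left(P \right)} = \left(P - 7\right) \left(-5 - 2\right) = \left(-7 + P\right) \left(-7\right) = 49 - 7 P$)
$F = \frac{49}{2}$ ($F = -4 + \frac{6 \cdot 38}{8} = -4 + \frac{1}{8} \cdot 228 = -4 + \frac{57}{2} = \frac{49}{2} \approx 24.5$)
$R{\left(J,c \right)} = - \frac{63}{2}$ ($R{\left(J,c \right)} = \frac{49}{2} - \left(49 - -7\right) = \frac{49}{2} - \left(49 + 7\right) = \frac{49}{2} - 56 = - \frac{63}{2}$)
$\left(118093 + 238966\right) \left(-99063 + R{\left(46,181 \right)}\right) = \left(118093 + 238966\right) \left(-99063 - \frac{63}{2}\right) = 357059 \left(- \frac{198189}{2}\right) = - \frac{70765166151}{2}$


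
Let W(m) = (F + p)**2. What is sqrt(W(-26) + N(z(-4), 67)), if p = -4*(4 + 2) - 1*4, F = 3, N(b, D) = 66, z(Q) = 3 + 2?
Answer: sqrt(691) ≈ 26.287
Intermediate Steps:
z(Q) = 5
p = -28 (p = -4*6 - 4 = -24 - 4 = -28)
W(m) = 625 (W(m) = (3 - 28)**2 = (-25)**2 = 625)
sqrt(W(-26) + N(z(-4), 67)) = sqrt(625 + 66) = sqrt(691)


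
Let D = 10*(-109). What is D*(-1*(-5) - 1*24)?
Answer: 20710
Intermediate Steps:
D = -1090
D*(-1*(-5) - 1*24) = -1090*(-1*(-5) - 1*24) = -1090*(5 - 24) = -1090*(-19) = 20710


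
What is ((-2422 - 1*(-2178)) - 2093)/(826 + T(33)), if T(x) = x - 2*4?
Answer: -2337/851 ≈ -2.7462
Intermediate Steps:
T(x) = -8 + x (T(x) = x - 8 = -8 + x)
((-2422 - 1*(-2178)) - 2093)/(826 + T(33)) = ((-2422 - 1*(-2178)) - 2093)/(826 + (-8 + 33)) = ((-2422 + 2178) - 2093)/(826 + 25) = (-244 - 2093)/851 = -2337*1/851 = -2337/851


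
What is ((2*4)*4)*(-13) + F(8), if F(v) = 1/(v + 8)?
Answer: -6655/16 ≈ -415.94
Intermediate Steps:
F(v) = 1/(8 + v)
((2*4)*4)*(-13) + F(8) = ((2*4)*4)*(-13) + 1/(8 + 8) = (8*4)*(-13) + 1/16 = 32*(-13) + 1/16 = -416 + 1/16 = -6655/16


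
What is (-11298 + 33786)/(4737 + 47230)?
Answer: 22488/51967 ≈ 0.43274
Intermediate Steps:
(-11298 + 33786)/(4737 + 47230) = 22488/51967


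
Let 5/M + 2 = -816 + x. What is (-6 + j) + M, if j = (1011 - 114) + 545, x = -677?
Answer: 429363/299 ≈ 1436.0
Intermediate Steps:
M = -1/299 (M = 5/(-2 + (-816 - 677)) = 5/(-2 - 1493) = 5/(-1495) = 5*(-1/1495) = -1/299 ≈ -0.0033445)
j = 1442 (j = 897 + 545 = 1442)
(-6 + j) + M = (-6 + 1442) - 1/299 = 1436 - 1/299 = 429363/299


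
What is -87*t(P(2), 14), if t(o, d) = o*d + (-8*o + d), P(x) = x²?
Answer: -3306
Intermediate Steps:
t(o, d) = d - 8*o + d*o (t(o, d) = d*o + (d - 8*o) = d - 8*o + d*o)
-87*t(P(2), 14) = -87*(14 - 8*2² + 14*2²) = -87*(14 - 8*4 + 14*4) = -87*(14 - 32 + 56) = -87*38 = -3306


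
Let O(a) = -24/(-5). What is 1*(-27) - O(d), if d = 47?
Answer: -159/5 ≈ -31.800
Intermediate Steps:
O(a) = 24/5 (O(a) = -24*(-⅕) = 24/5)
1*(-27) - O(d) = 1*(-27) - 1*24/5 = -27 - 24/5 = -159/5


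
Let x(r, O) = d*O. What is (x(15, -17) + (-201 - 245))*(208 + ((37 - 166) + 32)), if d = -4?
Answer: -41958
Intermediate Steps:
x(r, O) = -4*O
(x(15, -17) + (-201 - 245))*(208 + ((37 - 166) + 32)) = (-4*(-17) + (-201 - 245))*(208 + ((37 - 166) + 32)) = (68 - 446)*(208 + (-129 + 32)) = -378*(208 - 97) = -378*111 = -41958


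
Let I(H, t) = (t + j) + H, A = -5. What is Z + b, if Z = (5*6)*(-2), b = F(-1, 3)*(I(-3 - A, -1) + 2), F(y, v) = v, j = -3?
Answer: -60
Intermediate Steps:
I(H, t) = -3 + H + t (I(H, t) = (t - 3) + H = (-3 + t) + H = -3 + H + t)
b = 0 (b = 3*((-3 + (-3 - 1*(-5)) - 1) + 2) = 3*((-3 + (-3 + 5) - 1) + 2) = 3*((-3 + 2 - 1) + 2) = 3*(-2 + 2) = 3*0 = 0)
Z = -60 (Z = 30*(-2) = -60)
Z + b = -60 + 0 = -60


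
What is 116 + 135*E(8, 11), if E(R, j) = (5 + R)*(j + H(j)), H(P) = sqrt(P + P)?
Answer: 19421 + 1755*sqrt(22) ≈ 27653.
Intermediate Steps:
H(P) = sqrt(2)*sqrt(P) (H(P) = sqrt(2*P) = sqrt(2)*sqrt(P))
E(R, j) = (5 + R)*(j + sqrt(2)*sqrt(j))
116 + 135*E(8, 11) = 116 + 135*(5*11 + 8*11 + 5*sqrt(2)*sqrt(11) + 8*sqrt(2)*sqrt(11)) = 116 + 135*(55 + 88 + 5*sqrt(22) + 8*sqrt(22)) = 116 + 135*(143 + 13*sqrt(22)) = 116 + (19305 + 1755*sqrt(22)) = 19421 + 1755*sqrt(22)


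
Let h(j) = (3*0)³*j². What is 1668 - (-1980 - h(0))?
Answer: 3648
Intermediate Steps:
h(j) = 0 (h(j) = 0³*j² = 0*j² = 0)
1668 - (-1980 - h(0)) = 1668 - (-1980 - 1*0) = 1668 - (-1980 + 0) = 1668 - 1*(-1980) = 1668 + 1980 = 3648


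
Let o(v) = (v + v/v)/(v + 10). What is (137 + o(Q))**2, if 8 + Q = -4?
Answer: 81225/4 ≈ 20306.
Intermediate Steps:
Q = -12 (Q = -8 - 4 = -12)
o(v) = (1 + v)/(10 + v) (o(v) = (v + 1)/(10 + v) = (1 + v)/(10 + v))
(137 + o(Q))**2 = (137 + (1 - 12)/(10 - 12))**2 = (137 - 11/(-2))**2 = (137 - 1/2*(-11))**2 = (137 + 11/2)**2 = (285/2)**2 = 81225/4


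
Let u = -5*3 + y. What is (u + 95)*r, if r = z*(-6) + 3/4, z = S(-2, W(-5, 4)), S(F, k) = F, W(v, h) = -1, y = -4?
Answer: 969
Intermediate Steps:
z = -2
r = 51/4 (r = -2*(-6) + 3/4 = 12 + 3*(¼) = 12 + ¾ = 51/4 ≈ 12.750)
u = -19 (u = -5*3 - 4 = -15 - 4 = -19)
(u + 95)*r = (-19 + 95)*(51/4) = 76*(51/4) = 969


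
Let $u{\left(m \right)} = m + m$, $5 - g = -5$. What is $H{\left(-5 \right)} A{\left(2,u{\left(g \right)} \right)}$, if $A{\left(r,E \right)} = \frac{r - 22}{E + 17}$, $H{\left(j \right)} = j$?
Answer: $\frac{100}{37} \approx 2.7027$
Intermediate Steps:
$g = 10$ ($g = 5 - -5 = 5 + 5 = 10$)
$u{\left(m \right)} = 2 m$
$A{\left(r,E \right)} = \frac{-22 + r}{17 + E}$
$H{\left(-5 \right)} A{\left(2,u{\left(g \right)} \right)} = - 5 \frac{-22 + 2}{17 + 2 \cdot 10} = - 5 \frac{1}{17 + 20} \left(-20\right) = - 5 \cdot \frac{1}{37} \left(-20\right) = \left(-5\right) \left(- \frac{20}{37}\right) = \frac{100}{37}$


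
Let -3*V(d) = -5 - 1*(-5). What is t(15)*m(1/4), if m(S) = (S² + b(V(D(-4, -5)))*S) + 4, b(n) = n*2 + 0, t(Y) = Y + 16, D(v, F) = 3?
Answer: 2015/16 ≈ 125.94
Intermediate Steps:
t(Y) = 16 + Y
V(d) = 0 (V(d) = -(-5 - 1*(-5))/3 = -(-5 + 5)/3 = -⅓*0 = 0)
b(n) = 2*n (b(n) = 2*n + 0 = 2*n)
m(S) = 4 + S² (m(S) = (S² + (2*0)*S) + 4 = (S² + 0*S) + 4 = (S² + 0) + 4 = S² + 4 = 4 + S²)
t(15)*m(1/4) = (16 + 15)*(4 + (1/4)²) = 31*(4 + (¼)²) = 31*(4 + 1/16) = 31*(65/16) = 2015/16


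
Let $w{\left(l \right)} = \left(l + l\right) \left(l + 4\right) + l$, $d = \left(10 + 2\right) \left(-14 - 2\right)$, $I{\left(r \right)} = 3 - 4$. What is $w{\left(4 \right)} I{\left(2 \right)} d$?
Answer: $13056$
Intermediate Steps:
$I{\left(r \right)} = -1$
$d = -192$ ($d = 12 \left(-16\right) = -192$)
$w{\left(l \right)} = l + 2 l \left(4 + l\right)$ ($w{\left(l \right)} = 2 l \left(4 + l\right) + l = l + 2 l \left(4 + l\right)$)
$w{\left(4 \right)} I{\left(2 \right)} d = 4 \left(9 + 2 \cdot 4\right) \left(-1\right) \left(-192\right) = 4 \left(9 + 8\right) \left(-1\right) \left(-192\right) = 4 \cdot 17 \left(-1\right) \left(-192\right) = 68 \left(-1\right) \left(-192\right) = \left(-68\right) \left(-192\right) = 13056$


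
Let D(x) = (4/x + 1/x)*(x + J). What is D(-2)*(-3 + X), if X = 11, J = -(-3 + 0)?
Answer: -20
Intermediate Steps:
J = 3 (J = -1*(-3) = 3)
D(x) = 5*(3 + x)/x (D(x) = (4/x + 1/x)*(x + 3) = (4/x + 1/x)*(3 + x) = (5/x)*(3 + x) = 5*(3 + x)/x)
D(-2)*(-3 + X) = (5 + 15/(-2))*(-3 + 11) = (5 + 15*(-1/2))*8 = (5 - 15/2)*8 = -5/2*8 = -20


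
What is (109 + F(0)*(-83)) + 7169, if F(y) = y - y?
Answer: 7278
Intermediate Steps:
F(y) = 0
(109 + F(0)*(-83)) + 7169 = (109 + 0*(-83)) + 7169 = (109 + 0) + 7169 = 109 + 7169 = 7278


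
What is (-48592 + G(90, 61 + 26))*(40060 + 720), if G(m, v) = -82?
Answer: -1984925720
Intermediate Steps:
(-48592 + G(90, 61 + 26))*(40060 + 720) = (-48592 - 82)*(40060 + 720) = -48674*40780 = -1984925720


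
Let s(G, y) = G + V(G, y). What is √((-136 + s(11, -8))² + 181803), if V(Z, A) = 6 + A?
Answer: 2*√49483 ≈ 444.90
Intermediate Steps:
s(G, y) = 6 + G + y (s(G, y) = G + (6 + y) = 6 + G + y)
√((-136 + s(11, -8))² + 181803) = √((-136 + (6 + 11 - 8))² + 181803) = √((-136 + 9)² + 181803) = √((-127)² + 181803) = √(16129 + 181803) = √197932 = 2*√49483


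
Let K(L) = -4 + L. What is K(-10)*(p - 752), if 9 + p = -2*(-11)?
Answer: 10346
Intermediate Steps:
p = 13 (p = -9 - 2*(-11) = -9 + 22 = 13)
K(-10)*(p - 752) = (-4 - 10)*(13 - 752) = -14*(-739) = 10346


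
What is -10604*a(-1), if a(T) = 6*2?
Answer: -127248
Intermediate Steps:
a(T) = 12
-10604*a(-1) = -10604*12 = -127248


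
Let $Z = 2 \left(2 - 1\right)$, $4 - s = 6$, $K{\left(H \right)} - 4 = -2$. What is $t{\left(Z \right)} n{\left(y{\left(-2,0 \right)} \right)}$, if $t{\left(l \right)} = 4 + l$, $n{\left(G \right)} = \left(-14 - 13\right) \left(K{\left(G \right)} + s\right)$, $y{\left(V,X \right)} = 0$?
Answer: $0$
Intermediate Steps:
$K{\left(H \right)} = 2$ ($K{\left(H \right)} = 4 - 2 = 2$)
$s = -2$ ($s = 4 - 6 = -2$)
$Z = 2$ ($Z = 2 \cdot 1 = 2$)
$n{\left(G \right)} = 0$ ($n{\left(G \right)} = \left(-14 - 13\right) \left(2 - 2\right) = \left(-27\right) 0 = 0$)
$t{\left(Z \right)} n{\left(y{\left(-2,0 \right)} \right)} = \left(4 + 2\right) 0 = 6 \cdot 0 = 0$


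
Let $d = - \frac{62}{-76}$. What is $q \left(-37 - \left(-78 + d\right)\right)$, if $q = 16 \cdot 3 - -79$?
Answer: $\frac{193929}{38} \approx 5103.4$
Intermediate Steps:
$q = 127$ ($q = 48 + 79 = 127$)
$d = \frac{31}{38}$ ($d = \left(-62\right) \left(- \frac{1}{76}\right) = \frac{31}{38} \approx 0.81579$)
$q \left(-37 - \left(-78 + d\right)\right) = 127 \left(-37 + \left(78 - \frac{31}{38}\right)\right) = 127 \left(-37 + \frac{2933}{38}\right) = 127 \cdot \frac{1527}{38} = \frac{193929}{38}$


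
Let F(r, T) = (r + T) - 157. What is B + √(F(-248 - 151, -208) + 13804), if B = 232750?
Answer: 232750 + 4*√815 ≈ 2.3286e+5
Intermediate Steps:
F(r, T) = -157 + T + r (F(r, T) = (T + r) - 157 = -157 + T + r)
B + √(F(-248 - 151, -208) + 13804) = 232750 + √((-157 - 208 + (-248 - 151)) + 13804) = 232750 + √((-157 - 208 - 399) + 13804) = 232750 + √(-764 + 13804) = 232750 + √13040 = 232750 + 4*√815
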